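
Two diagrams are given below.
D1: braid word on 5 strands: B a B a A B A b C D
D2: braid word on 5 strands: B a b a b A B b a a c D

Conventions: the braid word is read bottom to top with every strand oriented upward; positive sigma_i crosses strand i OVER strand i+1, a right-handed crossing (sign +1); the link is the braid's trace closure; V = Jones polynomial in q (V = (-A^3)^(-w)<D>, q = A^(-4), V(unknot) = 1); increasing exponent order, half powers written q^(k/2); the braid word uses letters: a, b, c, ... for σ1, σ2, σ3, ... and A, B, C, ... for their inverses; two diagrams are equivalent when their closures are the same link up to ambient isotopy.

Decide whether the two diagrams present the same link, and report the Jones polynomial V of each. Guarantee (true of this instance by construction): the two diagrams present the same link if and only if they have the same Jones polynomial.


equivalent: no
V(D1) = q^-3 + q^-2 + q^-1 + 1  (w -4, c 10, <D> = A^-12 + A^-8 + A^-4 + 1)
D2 (bracket A^-8 + 2 + A^8; 12 crossings at w = +4): V = q + 2q^3 + q^5
why: comparing 2 Jones polynomials yields 2 groups


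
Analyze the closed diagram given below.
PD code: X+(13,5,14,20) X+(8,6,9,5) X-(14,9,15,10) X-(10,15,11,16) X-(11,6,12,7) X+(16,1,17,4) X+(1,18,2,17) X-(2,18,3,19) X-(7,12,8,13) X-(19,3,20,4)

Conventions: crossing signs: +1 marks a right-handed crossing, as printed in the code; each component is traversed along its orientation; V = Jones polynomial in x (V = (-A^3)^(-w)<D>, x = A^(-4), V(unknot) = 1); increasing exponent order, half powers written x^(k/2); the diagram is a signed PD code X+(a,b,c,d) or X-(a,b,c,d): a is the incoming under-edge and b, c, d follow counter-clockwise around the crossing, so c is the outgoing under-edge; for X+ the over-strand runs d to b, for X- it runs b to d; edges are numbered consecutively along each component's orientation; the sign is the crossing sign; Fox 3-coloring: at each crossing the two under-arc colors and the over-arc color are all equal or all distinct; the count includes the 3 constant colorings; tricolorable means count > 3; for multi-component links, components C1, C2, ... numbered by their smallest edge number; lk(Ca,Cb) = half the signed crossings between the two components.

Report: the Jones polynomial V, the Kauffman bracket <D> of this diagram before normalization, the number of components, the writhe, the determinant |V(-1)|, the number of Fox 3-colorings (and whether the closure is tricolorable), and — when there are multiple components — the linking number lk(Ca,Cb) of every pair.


Jones polynomial: V(x) = x^(-9/2) - x^(-5/2) - x^(-3/2) - x^(-1/2)
<D> = -A^-4 - 1 - A^4 + A^12; writhe -2
components 2, writhe -2 (10 crossings)
linking number lk(C1,C2) = 0
3-colorings: 27 of 3^10, det 0 — tricolorable
note: det 0 = |V(-1)|; divisible by 3, so tricolorable


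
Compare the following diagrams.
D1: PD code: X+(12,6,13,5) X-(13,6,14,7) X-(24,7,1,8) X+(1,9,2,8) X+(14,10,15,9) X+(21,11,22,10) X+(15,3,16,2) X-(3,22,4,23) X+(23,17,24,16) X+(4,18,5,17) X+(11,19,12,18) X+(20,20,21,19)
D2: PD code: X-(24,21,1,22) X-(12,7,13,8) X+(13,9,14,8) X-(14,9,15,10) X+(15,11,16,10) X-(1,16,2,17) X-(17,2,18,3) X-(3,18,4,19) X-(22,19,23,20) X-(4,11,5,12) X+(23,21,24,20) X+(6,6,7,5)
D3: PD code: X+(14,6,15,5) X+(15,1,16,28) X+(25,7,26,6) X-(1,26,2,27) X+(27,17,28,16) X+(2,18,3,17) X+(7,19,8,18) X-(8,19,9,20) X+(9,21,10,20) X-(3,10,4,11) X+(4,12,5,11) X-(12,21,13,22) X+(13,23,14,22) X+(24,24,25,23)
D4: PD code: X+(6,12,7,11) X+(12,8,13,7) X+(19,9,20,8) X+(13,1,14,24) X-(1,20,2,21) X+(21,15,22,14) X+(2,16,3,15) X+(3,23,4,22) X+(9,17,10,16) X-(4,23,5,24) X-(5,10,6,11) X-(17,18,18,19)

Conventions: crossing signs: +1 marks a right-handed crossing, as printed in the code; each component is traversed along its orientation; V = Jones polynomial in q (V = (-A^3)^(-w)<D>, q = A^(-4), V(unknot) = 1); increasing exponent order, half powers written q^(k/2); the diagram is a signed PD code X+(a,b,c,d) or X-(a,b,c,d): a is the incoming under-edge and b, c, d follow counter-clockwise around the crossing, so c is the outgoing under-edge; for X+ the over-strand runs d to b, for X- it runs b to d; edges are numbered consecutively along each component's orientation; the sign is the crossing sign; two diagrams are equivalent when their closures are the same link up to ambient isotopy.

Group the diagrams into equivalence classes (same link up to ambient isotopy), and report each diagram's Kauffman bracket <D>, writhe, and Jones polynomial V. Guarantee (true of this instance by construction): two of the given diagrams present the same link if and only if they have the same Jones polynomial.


grouping into links: {D1, D3, D4} | {D2}
V(D1) = q - q^2 + 2q^3 - q^4 + q^5 - q^6  (w +6, c 12, <D> = -A^-6 + A^-2 - A^2 + 2A^6 - A^10 + A^14)
D2 (bracket A^-8 + 1 - A^4; 12 crossings at w = -4): V = -q^-4 + q^-3 + q^-1
V(D3) = q - q^2 + 2q^3 - q^4 + q^5 - q^6  [14 crossings, <D> = -A^-6 + A^-2 - A^2 + 2A^6 - A^10 + A^14, w = +6]
V(D4) = q - q^2 + 2q^3 - q^4 + q^5 - q^6  (w +4, c 12, <D> = -A^-12 + A^-8 - A^-4 + 2 - A^4 + A^8)
why: 2 classes among 4 diagrams; unequal V(q) rules out equality


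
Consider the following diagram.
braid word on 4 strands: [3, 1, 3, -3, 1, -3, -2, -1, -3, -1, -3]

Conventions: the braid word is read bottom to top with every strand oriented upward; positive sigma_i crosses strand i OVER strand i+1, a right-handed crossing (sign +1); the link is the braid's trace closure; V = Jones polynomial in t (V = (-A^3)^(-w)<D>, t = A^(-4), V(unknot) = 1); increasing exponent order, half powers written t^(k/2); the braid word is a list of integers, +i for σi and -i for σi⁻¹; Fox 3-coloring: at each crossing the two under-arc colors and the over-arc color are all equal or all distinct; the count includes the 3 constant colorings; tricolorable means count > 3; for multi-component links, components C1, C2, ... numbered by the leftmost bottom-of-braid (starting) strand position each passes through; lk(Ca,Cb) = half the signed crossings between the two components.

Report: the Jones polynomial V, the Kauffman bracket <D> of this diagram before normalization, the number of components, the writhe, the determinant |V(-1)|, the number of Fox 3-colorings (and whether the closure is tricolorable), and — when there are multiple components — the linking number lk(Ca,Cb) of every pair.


V = t^-3 + t^-2 + t^-1 + 1
<D> = -A^-9 - A^-5 - A^-1 - A^3 (w = -3)
3 components over 11 crossings, w = -3
lk(C1,C2): 0
lk(C1,C3) = 0
linking number lk(C2,C3) = -1
9 Fox colorings among 3^11, |V(-1)| = 0: tricolorable
why: w = -3 (over 11 crossings) is diagram-only; (-A^3)^(3) removes it from V


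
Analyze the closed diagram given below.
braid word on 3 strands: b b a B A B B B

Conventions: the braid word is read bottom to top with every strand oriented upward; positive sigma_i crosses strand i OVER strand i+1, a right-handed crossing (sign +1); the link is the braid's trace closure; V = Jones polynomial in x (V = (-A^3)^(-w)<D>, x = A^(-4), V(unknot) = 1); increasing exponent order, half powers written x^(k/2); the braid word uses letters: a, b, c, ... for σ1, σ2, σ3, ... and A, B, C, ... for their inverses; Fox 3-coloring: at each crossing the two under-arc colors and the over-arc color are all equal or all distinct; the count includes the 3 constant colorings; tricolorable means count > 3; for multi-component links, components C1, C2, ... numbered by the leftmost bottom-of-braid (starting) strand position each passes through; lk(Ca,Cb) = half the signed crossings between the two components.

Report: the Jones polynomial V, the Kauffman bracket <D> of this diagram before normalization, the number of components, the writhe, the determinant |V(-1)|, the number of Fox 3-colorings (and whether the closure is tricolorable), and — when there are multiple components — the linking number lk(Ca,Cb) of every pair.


Jones polynomial: V(x) = 1
<D> = A^-6; writhe -2
components 1, writhe -2 (8 crossings)
3-colorings: 3 of 3^8, det 1 — not tricolorable
note: det 1 = |V(-1)|; not divisible by 3, so not tricolorable


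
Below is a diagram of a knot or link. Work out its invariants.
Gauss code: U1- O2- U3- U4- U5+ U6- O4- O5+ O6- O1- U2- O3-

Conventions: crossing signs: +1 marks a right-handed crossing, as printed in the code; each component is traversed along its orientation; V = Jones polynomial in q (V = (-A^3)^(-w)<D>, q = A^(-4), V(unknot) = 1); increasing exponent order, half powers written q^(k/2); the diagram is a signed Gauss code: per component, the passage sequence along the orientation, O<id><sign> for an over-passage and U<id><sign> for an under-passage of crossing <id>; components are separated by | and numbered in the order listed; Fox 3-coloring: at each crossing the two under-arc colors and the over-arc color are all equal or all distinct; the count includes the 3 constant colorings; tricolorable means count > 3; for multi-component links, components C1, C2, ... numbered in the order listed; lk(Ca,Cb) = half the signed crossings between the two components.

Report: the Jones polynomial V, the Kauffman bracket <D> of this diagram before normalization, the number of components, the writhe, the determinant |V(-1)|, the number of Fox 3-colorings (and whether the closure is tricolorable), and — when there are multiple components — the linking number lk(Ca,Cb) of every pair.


V = -q^-4 + q^-3 + q^-1
<D> = A^-8 + 1 - A^4 (w = -4)
1 component over 6 crossings, w = -4
9 Fox colorings among 3^6, |V(-1)| = 3: tricolorable
why: w = -4 shifts under R1 moves; the (-A^3)^(4) factor cancels that in V


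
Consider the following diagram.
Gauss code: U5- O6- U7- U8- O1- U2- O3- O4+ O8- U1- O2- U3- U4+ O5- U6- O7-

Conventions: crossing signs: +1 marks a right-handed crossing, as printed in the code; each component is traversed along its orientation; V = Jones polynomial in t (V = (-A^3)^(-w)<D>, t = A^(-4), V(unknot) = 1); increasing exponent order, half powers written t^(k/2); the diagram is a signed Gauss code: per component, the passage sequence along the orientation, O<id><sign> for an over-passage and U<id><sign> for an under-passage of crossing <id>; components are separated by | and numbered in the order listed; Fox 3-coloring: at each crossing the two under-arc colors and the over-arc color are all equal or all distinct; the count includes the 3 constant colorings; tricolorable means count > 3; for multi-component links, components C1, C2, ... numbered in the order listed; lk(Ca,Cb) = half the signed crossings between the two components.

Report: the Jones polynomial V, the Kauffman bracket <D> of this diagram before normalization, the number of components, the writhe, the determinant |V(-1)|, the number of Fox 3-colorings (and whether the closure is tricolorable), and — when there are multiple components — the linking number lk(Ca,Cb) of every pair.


V = t^-8 - 2t^-7 + t^-6 - 2t^-5 + 2t^-4 + t^-2
<D> = A^-10 + 2A^-2 - 2A^2 + A^6 - 2A^10 + A^14 (w = -6)
1 component over 8 crossings, w = -6
27 Fox colorings among 3^8, |V(-1)| = 9: tricolorable
why: w = -6 (over 8 crossings) is diagram-only; (-A^3)^(6) removes it from V


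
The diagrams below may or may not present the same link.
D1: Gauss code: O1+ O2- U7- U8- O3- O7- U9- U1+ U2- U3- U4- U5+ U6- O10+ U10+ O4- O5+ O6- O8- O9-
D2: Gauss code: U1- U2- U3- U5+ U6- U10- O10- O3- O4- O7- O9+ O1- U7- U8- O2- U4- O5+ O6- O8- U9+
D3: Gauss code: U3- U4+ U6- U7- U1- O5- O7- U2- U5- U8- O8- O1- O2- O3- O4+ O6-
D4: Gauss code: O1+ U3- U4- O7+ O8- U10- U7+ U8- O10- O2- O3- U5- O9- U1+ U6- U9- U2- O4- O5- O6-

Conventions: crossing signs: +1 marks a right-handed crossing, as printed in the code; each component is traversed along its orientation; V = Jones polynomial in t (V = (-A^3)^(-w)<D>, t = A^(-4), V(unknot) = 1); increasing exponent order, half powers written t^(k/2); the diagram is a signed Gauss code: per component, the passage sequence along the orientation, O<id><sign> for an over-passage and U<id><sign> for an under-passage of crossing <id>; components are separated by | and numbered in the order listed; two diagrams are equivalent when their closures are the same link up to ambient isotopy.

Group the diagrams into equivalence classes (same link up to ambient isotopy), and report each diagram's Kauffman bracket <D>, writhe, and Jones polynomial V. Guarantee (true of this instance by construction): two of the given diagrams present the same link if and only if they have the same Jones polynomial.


classes: {D1, D2, D3, D4}
V(D1) = -t^-4 + t^-3 + t^-1  [10 crossings, <D> = A^-8 + 1 - A^4, w = -4]
V(D2) = -t^-4 + t^-3 + t^-1  [10 crossings, <D> = A^-14 + A^-6 - A^-2, w = -6]
D3 (bracket A^-14 + A^-6 - A^-2; 8 crossings at w = -6): V = -t^-4 + t^-3 + t^-1
V(D4) = -t^-4 + t^-3 + t^-1  (w -6, c 10, <D> = A^-14 + A^-6 - A^-2)
note: all 4 diagrams share one V(t), hence one class


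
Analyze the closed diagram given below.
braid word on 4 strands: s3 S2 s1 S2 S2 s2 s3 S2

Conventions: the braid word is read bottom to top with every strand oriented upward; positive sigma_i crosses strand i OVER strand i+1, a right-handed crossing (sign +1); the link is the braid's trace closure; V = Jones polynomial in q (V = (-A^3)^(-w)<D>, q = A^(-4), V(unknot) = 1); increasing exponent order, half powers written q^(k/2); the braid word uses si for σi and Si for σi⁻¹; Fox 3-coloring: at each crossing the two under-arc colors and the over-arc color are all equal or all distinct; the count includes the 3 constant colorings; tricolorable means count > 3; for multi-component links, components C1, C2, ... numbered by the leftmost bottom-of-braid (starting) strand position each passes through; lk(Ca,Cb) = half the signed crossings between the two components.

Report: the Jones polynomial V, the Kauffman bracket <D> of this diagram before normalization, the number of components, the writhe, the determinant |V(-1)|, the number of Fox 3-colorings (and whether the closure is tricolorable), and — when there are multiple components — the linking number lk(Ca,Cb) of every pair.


V = q^(-7/2) - 2q^(-5/2) + q^(-3/2) - 2q^(-1/2) + q^(1/2) - q^(3/2)
<D> = -A^-6 + A^-2 - 2A^2 + A^6 - 2A^10 + A^14 (w = 0)
2 components over 8 crossings, w = 0
lk(C1,C2): 0
3 Fox colorings among 3^8, |V(-1)| = 8: not tricolorable
why: free reduction leaves σ3 σ2⁻¹ σ1 σ2⁻¹ σ3 σ2⁻¹ of the original 8 letters


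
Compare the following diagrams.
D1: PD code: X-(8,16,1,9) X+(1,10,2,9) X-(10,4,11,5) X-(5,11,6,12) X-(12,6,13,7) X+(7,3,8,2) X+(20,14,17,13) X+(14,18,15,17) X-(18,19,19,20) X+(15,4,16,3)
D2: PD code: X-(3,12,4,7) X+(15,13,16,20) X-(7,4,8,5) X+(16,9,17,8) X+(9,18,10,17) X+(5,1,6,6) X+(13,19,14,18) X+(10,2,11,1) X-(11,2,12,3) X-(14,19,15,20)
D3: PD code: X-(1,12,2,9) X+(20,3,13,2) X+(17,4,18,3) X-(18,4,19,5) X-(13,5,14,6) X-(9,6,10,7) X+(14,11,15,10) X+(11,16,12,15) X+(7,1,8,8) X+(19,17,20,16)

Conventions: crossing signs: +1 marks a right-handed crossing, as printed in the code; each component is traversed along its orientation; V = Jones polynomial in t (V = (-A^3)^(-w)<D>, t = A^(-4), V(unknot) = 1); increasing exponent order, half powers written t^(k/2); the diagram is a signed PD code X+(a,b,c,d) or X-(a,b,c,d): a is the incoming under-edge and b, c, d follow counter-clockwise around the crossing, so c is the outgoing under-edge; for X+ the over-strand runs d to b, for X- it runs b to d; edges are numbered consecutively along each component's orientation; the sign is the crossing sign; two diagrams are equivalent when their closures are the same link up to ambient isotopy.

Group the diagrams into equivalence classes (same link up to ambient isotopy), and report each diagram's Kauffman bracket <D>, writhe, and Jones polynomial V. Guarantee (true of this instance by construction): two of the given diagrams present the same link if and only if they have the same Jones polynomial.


classes: {D1, D2, D3}
V(D1) = t^-2 + 2 + t^2  [10 crossings, <D> = A^-8 + 2 + A^8, w = 0]
V(D2) = t^-2 + 2 + t^2  [10 crossings, <D> = A^-2 + 2A^6 + A^14, w = +2]
V(D3) = t^-2 + 2 + t^2  (w +2, c 10, <D> = A^-2 + 2A^6 + A^14)
insight: one V(t) for all 3 diagrams — one class (guaranteed)


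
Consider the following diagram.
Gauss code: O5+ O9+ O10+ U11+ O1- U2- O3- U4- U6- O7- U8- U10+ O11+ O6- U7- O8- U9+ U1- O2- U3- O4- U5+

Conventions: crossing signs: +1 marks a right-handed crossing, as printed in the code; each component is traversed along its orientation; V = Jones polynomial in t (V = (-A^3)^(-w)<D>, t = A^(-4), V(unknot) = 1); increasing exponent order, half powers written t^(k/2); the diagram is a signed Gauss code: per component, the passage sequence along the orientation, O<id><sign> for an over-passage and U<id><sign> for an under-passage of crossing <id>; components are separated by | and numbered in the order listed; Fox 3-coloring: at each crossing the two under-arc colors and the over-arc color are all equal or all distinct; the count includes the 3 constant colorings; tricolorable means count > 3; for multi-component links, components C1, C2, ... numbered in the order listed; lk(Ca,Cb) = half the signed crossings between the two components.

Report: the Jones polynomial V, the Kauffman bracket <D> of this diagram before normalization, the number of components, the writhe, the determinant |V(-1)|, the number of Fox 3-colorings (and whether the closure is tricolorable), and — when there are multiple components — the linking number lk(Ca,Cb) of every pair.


V = t^-8 - 2t^-7 + 3t^-6 - 4t^-5 + 3t^-4 - 3t^-3 + 3t^-2 - t^-1 + 1
<D> = -A^-9 + A^-5 - 3A^-1 + 3A^3 - 3A^7 + 4A^11 - 3A^15 + 2A^19 - A^23 (w = -3)
1 component over 11 crossings, w = -3
9 Fox colorings among 3^11, |V(-1)| = 21: tricolorable
why: w = -3 shifts under R1 moves; the (-A^3)^(3) factor cancels that in V


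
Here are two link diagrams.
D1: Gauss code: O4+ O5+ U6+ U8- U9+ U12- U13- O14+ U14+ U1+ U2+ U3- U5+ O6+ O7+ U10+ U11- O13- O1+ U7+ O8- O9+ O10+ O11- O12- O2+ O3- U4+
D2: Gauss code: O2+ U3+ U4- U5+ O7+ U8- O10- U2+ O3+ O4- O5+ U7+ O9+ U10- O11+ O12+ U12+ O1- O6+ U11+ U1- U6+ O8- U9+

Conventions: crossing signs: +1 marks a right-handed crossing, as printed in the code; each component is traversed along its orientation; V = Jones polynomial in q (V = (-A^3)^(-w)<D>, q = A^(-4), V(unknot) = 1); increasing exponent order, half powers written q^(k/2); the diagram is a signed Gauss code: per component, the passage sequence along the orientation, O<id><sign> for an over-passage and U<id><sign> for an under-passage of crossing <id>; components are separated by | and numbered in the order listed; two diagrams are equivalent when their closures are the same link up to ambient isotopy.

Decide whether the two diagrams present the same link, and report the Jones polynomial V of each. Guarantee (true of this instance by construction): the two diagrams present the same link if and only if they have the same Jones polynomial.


equivalent: no
D1 (bracket A^12; 14 crossings at w = +4): V = 1
D2 (bracket A^-8 - 2A^-4 + 2 - 2A^4 + 2A^8 - A^12 + A^16; 12 crossings at w = +4): V = q^-1 - 1 + 2q - 2q^2 + 2q^3 - 2q^4 + q^5
key observation: 2 classes among 2 diagrams; unequal V(q) rules out equality


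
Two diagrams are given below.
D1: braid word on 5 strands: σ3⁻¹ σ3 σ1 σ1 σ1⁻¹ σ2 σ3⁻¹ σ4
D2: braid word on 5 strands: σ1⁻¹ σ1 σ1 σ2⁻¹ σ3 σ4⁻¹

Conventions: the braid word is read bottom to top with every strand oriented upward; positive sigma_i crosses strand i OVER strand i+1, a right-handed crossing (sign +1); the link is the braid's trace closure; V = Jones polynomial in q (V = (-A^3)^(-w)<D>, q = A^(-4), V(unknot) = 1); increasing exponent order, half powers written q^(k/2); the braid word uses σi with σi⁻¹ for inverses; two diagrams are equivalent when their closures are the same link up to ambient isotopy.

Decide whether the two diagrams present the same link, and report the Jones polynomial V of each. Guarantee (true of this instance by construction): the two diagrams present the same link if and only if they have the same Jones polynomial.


equivalent: yes
V(D1) = 1  (w +2, c 8, <D> = A^6)
V(D2) = 1  [6 crossings, <D> = 1, w = 0]
key observation: one V(q) for all 2 diagrams — one class (guaranteed)


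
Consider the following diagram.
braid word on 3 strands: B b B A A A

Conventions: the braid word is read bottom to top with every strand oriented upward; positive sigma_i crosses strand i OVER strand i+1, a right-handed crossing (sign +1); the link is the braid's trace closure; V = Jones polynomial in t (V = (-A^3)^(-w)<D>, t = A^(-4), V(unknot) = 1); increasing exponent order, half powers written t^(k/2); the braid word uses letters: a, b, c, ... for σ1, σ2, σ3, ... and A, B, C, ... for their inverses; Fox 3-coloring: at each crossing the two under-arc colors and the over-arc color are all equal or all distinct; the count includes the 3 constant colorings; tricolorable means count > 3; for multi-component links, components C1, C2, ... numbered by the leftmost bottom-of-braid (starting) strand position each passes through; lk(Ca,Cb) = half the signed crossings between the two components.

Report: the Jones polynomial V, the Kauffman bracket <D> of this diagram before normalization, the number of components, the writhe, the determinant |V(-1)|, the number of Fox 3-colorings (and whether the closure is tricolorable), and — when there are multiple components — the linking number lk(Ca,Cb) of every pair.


Jones polynomial: V(t) = -t^-4 + t^-3 + t^-1
<D> = A^-8 + 1 - A^4; writhe -4
components 1, writhe -4 (6 crossings)
3-colorings: 9 of 3^6, det 3 — tricolorable
note: free reduction leaves σ2⁻¹ σ1⁻¹ σ1⁻¹ σ1⁻¹ of the original 6 letters


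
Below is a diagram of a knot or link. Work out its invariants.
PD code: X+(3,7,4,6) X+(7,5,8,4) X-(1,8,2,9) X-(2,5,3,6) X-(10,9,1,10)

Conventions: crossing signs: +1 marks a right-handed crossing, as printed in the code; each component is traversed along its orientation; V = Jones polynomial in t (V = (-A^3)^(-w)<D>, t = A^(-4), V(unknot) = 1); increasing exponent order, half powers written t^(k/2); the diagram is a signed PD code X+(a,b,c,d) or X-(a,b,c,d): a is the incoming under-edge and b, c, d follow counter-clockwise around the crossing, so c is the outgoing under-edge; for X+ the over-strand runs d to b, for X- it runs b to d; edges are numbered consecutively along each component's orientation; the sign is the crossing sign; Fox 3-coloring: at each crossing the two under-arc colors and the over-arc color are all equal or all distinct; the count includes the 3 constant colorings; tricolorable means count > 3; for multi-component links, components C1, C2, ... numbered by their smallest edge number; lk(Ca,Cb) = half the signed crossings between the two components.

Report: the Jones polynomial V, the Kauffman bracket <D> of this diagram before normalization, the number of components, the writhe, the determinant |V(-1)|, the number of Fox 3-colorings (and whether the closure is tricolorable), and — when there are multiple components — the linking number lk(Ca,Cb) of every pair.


V(t) = 1
bracket: -A^-3, w = -1
1 component, writhe -1, over 5 crossings
det 1, colorings 3 of 3^5 — not tricolorable
observation: w = -1 shifts under R1 moves; the (-A^3)^(1) factor cancels that in V


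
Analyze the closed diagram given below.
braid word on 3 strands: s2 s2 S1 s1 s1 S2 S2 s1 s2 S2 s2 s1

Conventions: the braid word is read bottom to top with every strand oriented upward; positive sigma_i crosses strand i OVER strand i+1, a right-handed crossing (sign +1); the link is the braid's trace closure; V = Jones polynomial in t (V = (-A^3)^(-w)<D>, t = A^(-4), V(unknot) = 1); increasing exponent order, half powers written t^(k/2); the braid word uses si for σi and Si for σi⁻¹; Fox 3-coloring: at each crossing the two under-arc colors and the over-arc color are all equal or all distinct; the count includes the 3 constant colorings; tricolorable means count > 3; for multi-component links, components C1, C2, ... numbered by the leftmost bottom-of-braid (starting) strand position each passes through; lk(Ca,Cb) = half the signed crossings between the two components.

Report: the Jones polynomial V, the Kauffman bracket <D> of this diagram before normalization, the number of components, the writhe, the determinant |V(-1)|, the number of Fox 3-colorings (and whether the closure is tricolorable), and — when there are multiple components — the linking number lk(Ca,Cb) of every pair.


V = t - t^2 + 2t^3 - t^4 + t^5 - t^6
<D> = -A^-12 + A^-8 - A^-4 + 2 - A^4 + A^8 (w = +4)
1 component over 12 crossings, w = +4
3 Fox colorings among 3^12, |V(-1)| = 7: not tricolorable
why: free reduction leaves σ2 σ2 σ1 σ2⁻¹ σ2⁻¹ σ1 σ2 σ1 of the original 12 letters


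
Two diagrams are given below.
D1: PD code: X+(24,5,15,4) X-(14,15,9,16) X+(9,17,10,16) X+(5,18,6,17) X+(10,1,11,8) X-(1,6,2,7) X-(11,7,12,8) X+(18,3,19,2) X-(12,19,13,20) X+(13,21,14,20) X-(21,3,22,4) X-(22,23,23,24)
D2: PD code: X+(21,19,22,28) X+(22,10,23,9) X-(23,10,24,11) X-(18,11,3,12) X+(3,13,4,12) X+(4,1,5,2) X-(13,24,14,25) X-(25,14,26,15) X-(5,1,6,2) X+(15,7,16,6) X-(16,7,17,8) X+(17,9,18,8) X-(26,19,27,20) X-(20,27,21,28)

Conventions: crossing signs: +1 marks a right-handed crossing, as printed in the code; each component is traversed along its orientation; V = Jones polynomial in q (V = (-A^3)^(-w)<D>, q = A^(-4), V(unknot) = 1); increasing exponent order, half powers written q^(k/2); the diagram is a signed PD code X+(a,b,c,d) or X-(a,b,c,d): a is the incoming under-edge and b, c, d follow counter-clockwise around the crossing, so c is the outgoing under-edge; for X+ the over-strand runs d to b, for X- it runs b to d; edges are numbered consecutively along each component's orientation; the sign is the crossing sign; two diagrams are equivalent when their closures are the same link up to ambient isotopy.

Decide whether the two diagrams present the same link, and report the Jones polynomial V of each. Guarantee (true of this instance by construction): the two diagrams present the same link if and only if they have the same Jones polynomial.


equivalent: no
D1 (bracket A^-12 + A^-8 + A^-4 + 1; 12 crossings at w = 0): V = 1 + q + q^2 + q^3
V(D2) = q^-3 + q^-2 + q^-1 + 1  (w -2, c 14, <D> = A^-6 + A^-2 + A^2 + A^6)
key observation: 2 values of V(q) split the 2 diagrams


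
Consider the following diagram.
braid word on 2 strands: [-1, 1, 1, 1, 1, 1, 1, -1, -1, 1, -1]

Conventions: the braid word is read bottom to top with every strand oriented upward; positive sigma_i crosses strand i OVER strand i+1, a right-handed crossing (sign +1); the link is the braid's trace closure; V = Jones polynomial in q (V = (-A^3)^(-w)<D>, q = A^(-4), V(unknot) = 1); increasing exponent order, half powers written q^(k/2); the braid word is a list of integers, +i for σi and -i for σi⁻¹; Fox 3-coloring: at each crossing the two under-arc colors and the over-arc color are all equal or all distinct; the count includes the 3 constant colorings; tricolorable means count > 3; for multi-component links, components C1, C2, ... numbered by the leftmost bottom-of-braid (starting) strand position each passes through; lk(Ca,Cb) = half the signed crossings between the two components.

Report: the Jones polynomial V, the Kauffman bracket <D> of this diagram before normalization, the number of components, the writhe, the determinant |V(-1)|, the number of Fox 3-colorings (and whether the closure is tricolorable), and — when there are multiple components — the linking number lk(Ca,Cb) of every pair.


V(q) = q + q^3 - q^4
bracket: A^-7 - A^-3 - A^5, w = +3
1 component, writhe +3, over 11 crossings
det 3, colorings 9 of 3^11 — tricolorable
observation: a (2,3) torus form — a single generator 3 times


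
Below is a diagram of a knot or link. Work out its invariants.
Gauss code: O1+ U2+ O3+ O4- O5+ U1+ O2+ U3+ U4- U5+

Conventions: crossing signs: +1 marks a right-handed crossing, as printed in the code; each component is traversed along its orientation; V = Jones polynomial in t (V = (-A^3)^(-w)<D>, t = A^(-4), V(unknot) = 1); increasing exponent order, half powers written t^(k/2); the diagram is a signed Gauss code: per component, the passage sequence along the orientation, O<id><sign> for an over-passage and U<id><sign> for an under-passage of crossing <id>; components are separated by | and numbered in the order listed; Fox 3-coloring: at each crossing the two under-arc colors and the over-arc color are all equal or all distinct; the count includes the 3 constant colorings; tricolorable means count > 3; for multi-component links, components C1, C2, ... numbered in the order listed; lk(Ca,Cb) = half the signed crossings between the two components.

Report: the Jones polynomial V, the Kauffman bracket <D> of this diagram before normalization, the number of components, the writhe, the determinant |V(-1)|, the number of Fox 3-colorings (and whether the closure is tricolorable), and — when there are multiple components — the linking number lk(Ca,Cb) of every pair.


V = t + t^3 - t^4
<D> = A^-7 - A^-3 - A^5 (w = +3)
1 component over 5 crossings, w = +3
9 Fox colorings among 3^5, |V(-1)| = 3: tricolorable
why: |V(-1)| = 3: so tricolorable, since 3 divides 3


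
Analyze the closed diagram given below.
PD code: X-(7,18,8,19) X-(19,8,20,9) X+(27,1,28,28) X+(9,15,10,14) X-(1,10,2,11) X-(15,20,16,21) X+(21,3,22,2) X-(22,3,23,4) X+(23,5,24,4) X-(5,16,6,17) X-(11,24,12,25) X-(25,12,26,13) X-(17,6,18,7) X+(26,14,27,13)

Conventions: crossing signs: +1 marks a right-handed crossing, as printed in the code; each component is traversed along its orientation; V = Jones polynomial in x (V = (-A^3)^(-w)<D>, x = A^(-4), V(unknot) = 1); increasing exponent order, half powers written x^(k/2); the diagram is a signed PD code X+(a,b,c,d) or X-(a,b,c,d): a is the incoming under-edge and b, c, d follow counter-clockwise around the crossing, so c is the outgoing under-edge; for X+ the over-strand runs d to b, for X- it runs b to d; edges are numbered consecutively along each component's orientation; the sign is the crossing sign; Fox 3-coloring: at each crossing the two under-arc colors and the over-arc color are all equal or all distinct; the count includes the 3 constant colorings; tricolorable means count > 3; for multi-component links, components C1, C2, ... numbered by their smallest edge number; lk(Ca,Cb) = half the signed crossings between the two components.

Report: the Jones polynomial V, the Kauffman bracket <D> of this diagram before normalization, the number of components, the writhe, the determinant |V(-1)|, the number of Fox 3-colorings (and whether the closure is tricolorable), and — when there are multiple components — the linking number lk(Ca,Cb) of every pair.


V = -x^-9 + 2x^-8 - 4x^-7 + 5x^-6 - 5x^-5 + 6x^-4 - 4x^-3 + 3x^-2 - 2x^-1 + 1
<D> = A^-12 - 2A^-8 + 3A^-4 - 4 + 6A^4 - 5A^8 + 5A^12 - 4A^16 + 2A^20 - A^24 (w = -4)
1 component over 14 crossings, w = -4
9 Fox colorings among 3^14, |V(-1)| = 33: tricolorable
why: det 33 = |V(-1)|; divisible by 3, so tricolorable


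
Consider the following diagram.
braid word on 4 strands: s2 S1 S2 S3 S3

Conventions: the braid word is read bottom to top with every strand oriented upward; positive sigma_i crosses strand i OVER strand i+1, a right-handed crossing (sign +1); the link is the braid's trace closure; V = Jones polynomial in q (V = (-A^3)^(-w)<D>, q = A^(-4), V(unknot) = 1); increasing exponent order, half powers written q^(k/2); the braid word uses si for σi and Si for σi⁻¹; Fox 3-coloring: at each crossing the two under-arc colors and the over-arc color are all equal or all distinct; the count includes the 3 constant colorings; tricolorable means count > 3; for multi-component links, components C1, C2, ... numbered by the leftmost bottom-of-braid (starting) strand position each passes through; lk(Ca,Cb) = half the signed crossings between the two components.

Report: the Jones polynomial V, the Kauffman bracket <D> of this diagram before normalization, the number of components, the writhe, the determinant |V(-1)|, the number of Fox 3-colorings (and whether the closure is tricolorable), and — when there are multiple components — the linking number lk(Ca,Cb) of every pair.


Jones polynomial: V(q) = q^-3 + q^-2 + q^-1 + 1
<D> = -A^-9 - A^-5 - A^-1 - A^3; writhe -3
components 3, writhe -3 (5 crossings)
linking number lk(C1,C2) = 0
lk(C1,C3): -1
lk(C2,C3) = 0
3-colorings: 9 of 3^6, det 0 — tricolorable
note: span 3 respects span(V) <= c + mu - 1 = 7 for this 3-component diagram


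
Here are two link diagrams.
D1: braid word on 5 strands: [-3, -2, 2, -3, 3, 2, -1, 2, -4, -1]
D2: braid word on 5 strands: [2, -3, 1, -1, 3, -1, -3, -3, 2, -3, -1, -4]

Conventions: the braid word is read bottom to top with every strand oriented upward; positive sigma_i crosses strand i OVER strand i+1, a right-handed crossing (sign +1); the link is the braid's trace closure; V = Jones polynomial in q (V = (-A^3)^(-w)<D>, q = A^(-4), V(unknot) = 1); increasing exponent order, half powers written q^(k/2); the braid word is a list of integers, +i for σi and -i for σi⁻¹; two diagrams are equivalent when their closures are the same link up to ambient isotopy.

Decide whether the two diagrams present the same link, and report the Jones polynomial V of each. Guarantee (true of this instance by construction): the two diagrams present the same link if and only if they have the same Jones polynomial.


same link: no
V(D1) = q^-2 - q^-1 + 1 - q + q^2  [10 crossings, <D> = A^-14 - A^-10 + A^-6 - A^-2 + A^2, w = -2]
V(D2) = -q^-6 + 2q^-5 - 3q^-4 + 4q^-3 - 3q^-2 + 3q^-1 - 2 + q  (w -4, c 12, <D> = A^-16 - 2A^-12 + 3A^-8 - 3A^-4 + 4 - 3A^4 + 2A^8 - A^12)
note: V(q) takes 2 values over 2 diagrams, fixing the grouping


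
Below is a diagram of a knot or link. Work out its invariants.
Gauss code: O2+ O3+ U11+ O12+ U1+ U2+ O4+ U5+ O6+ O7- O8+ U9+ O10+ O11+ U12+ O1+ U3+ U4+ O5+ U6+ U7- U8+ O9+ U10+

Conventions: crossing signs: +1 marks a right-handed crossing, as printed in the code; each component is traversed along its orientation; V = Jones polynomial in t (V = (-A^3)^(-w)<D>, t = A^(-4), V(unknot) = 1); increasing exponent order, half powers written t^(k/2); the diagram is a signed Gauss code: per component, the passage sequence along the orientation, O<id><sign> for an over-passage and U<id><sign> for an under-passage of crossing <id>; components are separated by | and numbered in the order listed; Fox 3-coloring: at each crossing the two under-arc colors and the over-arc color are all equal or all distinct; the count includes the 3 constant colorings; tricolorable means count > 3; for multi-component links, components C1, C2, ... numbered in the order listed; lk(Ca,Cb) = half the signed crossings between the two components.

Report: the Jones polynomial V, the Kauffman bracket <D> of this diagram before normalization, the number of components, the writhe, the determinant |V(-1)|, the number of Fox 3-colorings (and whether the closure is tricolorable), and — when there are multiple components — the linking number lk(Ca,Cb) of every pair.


V(t) = t^4 + t^6 - t^7 + t^8 - t^9 + t^10 - t^11 + t^12 - t^13
bracket: -A^-22 + A^-18 - A^-14 + A^-10 - A^-6 + A^-2 - A^2 + A^6 + A^14, w = +10
1 component, writhe +10, over 12 crossings
det 9, colorings 9 of 3^12 — tricolorable
observation: w = +10 shifts under R1 moves; the (-A^3)^(-10) factor cancels that in V


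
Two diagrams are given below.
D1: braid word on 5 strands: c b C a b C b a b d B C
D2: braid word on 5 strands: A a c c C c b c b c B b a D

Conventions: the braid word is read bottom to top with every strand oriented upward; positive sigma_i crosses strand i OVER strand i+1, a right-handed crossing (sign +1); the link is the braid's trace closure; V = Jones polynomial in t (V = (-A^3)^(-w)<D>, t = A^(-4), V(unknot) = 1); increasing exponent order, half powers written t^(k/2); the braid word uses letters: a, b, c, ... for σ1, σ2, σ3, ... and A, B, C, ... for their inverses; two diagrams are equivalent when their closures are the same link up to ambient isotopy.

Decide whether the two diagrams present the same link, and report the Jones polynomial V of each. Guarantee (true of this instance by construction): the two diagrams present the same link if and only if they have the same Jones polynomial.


equivalent: no
V(D1) = t^-1 - 1 + 2t - 2t^2 + 2t^3 - 2t^4 + t^5  (w +4, c 12, <D> = A^-8 - 2A^-4 + 2 - 2A^4 + 2A^8 - A^12 + A^16)
D2 (bracket -A^-10 + A^-6 - A^-2 + A^2 + A^10; 14 crossings at w = +6): V = t^2 + t^4 - t^5 + t^6 - t^7
why: comparing 2 Jones polynomials yields 2 groups


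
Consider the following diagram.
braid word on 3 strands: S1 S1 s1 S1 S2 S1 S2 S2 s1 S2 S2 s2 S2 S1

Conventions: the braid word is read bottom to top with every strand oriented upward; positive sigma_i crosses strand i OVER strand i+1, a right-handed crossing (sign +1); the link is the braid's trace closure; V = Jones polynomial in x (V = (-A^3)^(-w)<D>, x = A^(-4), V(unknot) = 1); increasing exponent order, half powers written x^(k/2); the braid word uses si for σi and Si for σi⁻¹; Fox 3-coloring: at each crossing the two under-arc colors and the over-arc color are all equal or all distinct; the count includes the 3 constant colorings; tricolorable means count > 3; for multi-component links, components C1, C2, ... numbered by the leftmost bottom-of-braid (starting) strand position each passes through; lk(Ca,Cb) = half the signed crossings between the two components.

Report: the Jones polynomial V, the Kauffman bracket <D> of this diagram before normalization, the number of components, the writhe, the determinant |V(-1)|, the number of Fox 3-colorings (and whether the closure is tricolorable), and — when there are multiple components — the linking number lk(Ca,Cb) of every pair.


V(x) = x^-11 - 2x^-10 + 2x^-9 - 3x^-8 + 2x^-7 - 2x^-6 + 2x^-5 + x^-3
bracket: A^-12 + 2A^-4 - 2 + 2A^4 - 3A^8 + 2A^12 - 2A^16 + A^20, w = -8
1 component, writhe -8, over 14 crossings
det 15, colorings 9 of 3^14 — tricolorable
observation: inverse pairs cancel, leaving σ1⁻¹ σ1⁻¹ σ2⁻¹ σ1⁻¹ σ2⁻¹ σ2⁻¹ σ1 σ2⁻¹ σ2⁻¹ σ1⁻¹


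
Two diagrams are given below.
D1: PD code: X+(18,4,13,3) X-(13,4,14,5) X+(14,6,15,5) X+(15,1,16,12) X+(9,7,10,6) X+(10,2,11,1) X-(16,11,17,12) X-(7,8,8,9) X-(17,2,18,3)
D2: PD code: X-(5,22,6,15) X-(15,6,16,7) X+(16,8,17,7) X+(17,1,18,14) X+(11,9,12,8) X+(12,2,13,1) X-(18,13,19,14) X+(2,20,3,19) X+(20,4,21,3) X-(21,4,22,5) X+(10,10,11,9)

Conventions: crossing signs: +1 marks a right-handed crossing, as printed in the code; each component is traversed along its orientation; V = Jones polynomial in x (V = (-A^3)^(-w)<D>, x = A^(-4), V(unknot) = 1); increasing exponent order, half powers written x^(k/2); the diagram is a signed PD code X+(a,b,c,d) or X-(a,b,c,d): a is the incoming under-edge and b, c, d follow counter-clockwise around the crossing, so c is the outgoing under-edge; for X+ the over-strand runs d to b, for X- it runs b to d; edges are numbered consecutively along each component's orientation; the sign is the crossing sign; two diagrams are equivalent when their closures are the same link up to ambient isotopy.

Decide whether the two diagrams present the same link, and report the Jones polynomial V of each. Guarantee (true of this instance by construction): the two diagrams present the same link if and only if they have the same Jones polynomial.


same link: yes
V(D1) = -x^(-1/2) - x^(1/2)  [9 crossings, <D> = A + A^5, w = +1]
V(D2) = -x^(-1/2) - x^(1/2)  (w +3, c 11, <D> = A^7 + A^11)
note: Reidemeister moves carry D1 (9 crossings) to D2 (11)


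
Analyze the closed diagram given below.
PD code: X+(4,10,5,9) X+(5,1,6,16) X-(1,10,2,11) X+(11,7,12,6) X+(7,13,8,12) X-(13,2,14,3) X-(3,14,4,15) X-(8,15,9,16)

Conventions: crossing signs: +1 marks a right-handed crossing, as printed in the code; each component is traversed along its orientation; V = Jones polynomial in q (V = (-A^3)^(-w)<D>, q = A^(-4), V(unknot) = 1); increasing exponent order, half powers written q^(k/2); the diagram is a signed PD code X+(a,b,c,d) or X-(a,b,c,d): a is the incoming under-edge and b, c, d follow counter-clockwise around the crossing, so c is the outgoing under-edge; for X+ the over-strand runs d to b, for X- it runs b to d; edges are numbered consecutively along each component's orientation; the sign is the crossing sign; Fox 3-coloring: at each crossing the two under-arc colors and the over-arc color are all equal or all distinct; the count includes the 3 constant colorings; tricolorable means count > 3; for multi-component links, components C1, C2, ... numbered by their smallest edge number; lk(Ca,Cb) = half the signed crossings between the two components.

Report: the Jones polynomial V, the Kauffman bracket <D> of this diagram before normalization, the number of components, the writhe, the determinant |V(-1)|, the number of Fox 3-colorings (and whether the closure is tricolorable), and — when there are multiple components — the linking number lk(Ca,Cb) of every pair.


Jones polynomial: V(q) = -q^-3 + 2q^-2 - 2q^-1 + 3 - 2q + 2q^2 - q^3
<D> = -A^-12 + 2A^-8 - 2A^-4 + 3 - 2A^4 + 2A^8 - A^12; writhe 0
components 1, writhe 0 (8 crossings)
3-colorings: 3 of 3^8, det 13 — not tricolorable
note: w = 0 (over 8 crossings) is diagram-only; (-A^3)^(0) removes it from V
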